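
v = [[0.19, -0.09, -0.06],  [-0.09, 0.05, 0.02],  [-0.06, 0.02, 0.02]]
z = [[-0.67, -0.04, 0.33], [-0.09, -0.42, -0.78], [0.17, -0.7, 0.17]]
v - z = [[0.86, -0.05, -0.39],[0.00, 0.47, 0.80],[-0.23, 0.72, -0.15]]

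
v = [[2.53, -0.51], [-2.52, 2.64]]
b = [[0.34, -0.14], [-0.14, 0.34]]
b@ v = [[1.21,-0.54], [-1.21,0.97]]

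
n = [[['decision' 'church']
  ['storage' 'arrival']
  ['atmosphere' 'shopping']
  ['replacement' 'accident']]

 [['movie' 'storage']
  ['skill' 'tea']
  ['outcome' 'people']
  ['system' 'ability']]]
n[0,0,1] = 'church'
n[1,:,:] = [['movie', 'storage'], ['skill', 'tea'], ['outcome', 'people'], ['system', 'ability']]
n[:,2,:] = [['atmosphere', 'shopping'], ['outcome', 'people']]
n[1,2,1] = 'people'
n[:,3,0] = ['replacement', 'system']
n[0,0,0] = 'decision'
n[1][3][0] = 'system'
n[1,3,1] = 'ability'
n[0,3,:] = ['replacement', 'accident']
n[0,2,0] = 'atmosphere'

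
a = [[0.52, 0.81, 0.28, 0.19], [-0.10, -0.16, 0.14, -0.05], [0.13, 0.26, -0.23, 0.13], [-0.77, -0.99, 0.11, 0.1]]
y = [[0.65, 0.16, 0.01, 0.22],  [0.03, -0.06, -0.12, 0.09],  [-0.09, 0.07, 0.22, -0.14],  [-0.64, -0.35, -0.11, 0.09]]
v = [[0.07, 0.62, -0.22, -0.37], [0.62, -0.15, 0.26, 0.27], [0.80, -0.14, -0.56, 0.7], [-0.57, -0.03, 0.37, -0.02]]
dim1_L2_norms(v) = [0.76, 0.74, 1.21, 0.68]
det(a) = -0.00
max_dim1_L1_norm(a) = 1.97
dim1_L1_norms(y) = [1.04, 0.3, 0.52, 1.19]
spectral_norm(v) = 1.44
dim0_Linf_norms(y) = [0.65, 0.35, 0.22, 0.22]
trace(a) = 0.23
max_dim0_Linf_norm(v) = 0.8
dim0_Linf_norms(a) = [0.77, 0.99, 0.28, 0.19]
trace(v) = -0.66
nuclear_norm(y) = 1.52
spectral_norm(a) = 1.62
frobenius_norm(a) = 1.69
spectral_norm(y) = 0.99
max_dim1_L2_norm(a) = 1.26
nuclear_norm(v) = 2.97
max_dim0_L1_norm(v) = 2.06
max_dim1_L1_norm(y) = 1.19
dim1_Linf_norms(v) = [0.62, 0.62, 0.8, 0.57]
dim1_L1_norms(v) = [1.28, 1.3, 2.2, 0.99]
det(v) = 0.13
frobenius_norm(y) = 1.08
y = a @ v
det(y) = -0.00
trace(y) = 0.90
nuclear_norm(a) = 2.28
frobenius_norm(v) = 1.75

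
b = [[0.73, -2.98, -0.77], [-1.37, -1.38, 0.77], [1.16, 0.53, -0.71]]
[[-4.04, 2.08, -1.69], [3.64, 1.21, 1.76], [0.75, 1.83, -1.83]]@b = [[-7.76, 8.27, 5.91], [3.04, -11.58, -3.12], [-4.08, -5.73, 2.13]]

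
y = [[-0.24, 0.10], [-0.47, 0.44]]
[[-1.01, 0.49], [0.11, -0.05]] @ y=[[0.01, 0.11], [-0.0, -0.01]]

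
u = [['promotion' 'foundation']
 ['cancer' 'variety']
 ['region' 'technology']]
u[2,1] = 'technology'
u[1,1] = 'variety'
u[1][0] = 'cancer'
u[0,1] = 'foundation'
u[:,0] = ['promotion', 'cancer', 'region']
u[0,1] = 'foundation'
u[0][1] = 'foundation'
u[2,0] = 'region'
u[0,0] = 'promotion'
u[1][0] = 'cancer'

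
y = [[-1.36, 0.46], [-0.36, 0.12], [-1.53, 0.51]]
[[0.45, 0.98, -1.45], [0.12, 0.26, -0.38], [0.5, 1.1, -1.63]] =y @[[-0.23, -0.50, 0.74],[0.30, 0.66, -0.97]]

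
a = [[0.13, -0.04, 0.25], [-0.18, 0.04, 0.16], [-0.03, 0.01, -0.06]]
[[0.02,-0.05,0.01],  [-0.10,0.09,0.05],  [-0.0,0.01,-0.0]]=a@[[0.35,-0.33,-0.17], [-0.33,0.48,0.06], [-0.17,0.06,0.13]]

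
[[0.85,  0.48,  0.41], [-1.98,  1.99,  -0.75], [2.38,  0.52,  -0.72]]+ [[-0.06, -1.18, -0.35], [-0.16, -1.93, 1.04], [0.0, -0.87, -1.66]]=[[0.79, -0.70, 0.06],[-2.14, 0.06, 0.29],[2.38, -0.35, -2.38]]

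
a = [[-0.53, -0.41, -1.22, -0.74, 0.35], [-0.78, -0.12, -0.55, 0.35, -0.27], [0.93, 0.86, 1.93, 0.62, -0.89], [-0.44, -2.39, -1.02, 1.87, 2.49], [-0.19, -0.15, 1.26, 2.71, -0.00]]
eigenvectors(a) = [[(-0.09+0j), (0.41+0j), -0.66+0.00j, -0.14+0.15j, (-0.14-0.15j)], [(0.06+0j), (0.35+0j), (-0.07+0j), (0.46+0.27j), (0.46-0.27j)], [-0.04+0.00j, -0.75+0.00j, (0.6+0j), 0.23-0.17j, (0.23+0.17j)], [(0.8+0j), (0.38+0j), -0.33+0.00j, -0.23+0.19j, -0.23-0.19j], [(0.59+0j), -0.09+0.00j, 0.31+0.00j, 0.71+0.00j, (0.71-0j)]]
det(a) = -0.00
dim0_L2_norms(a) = [1.41, 2.58, 2.85, 3.45, 2.68]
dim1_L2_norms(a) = [1.61, 1.06, 2.55, 4.08, 3.0]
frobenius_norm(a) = 5.99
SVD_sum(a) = [[-0.14,-0.39,-0.25,0.28,0.40], [-0.09,-0.24,-0.15,0.17,0.24], [0.34,0.94,0.6,-0.67,-0.95], [-0.83,-2.29,-1.48,1.64,2.32], [-0.16,-0.44,-0.28,0.31,0.44]] + [[-0.19,-0.06,-0.88,-1.11,0.09],[-0.02,-0.01,-0.10,-0.12,0.01],[0.25,0.08,1.16,1.46,-0.12],[0.07,0.02,0.30,0.38,-0.03],[0.38,0.13,1.74,2.2,-0.18]] + [[-0.19, 0.06, -0.09, 0.09, -0.14], [-0.68, 0.19, -0.31, 0.31, -0.47], [0.33, -0.1, 0.15, -0.16, 0.23], [0.32, -0.09, 0.15, -0.15, 0.22], [-0.41, 0.12, -0.19, 0.19, -0.29]] + [[0.00, -0.01, 0.00, -0.00, -0.01], [0.0, -0.07, 0.01, -0.01, -0.05], [0.00, -0.07, 0.01, -0.01, -0.05], [0.00, -0.03, 0.01, -0.00, -0.02], [-0.0, 0.04, -0.01, 0.01, 0.03]] + [[-0.0, -0.00, 0.0, -0.00, 0.0],[0.00, 0.0, -0.0, 0.0, -0.0],[-0.0, -0.0, 0.0, -0.0, 0.00],[0.00, 0.00, -0.0, 0.0, -0.0],[-0.0, -0.00, 0.00, -0.0, 0.0]]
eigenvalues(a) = [(3.63+0j), (0.61+0j), (-0+0j), (-0.54+0.35j), (-0.54-0.35j)]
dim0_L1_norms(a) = [2.87, 3.93, 5.98, 6.29, 4.0]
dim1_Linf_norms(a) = [1.22, 0.78, 1.93, 2.49, 2.71]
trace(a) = 3.15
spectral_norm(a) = 4.49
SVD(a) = [[-0.15, -0.38, -0.21, -0.08, -0.88], [-0.09, -0.04, -0.72, -0.63, 0.26], [0.37, 0.51, 0.36, -0.62, -0.31], [-0.90, 0.13, 0.34, -0.25, 0.04], [-0.17, 0.76, -0.44, 0.38, -0.23]] @ diag([4.489313257866427, 3.733337793372416, 1.325379698793175, 0.13828295817772204, 0.001367781569625894]) @ [[0.21,0.57,0.37,-0.41,-0.58], [0.13,0.04,0.61,0.77,-0.07], [0.71,-0.20,0.33,-0.33,0.49], [-0.03,0.79,-0.16,0.14,0.57], [0.66,0.07,-0.6,0.33,-0.3]]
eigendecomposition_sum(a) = [[(-0+0j), 0.17-0.00j, (-0.03-0j), -0.27-0.00j, (-0.19+0j)], [-0j, -0.11+0.00j, (0.02+0j), 0.17+0.00j, (0.12-0j)], [(-0+0j), 0.07-0.00j, -0.01-0.00j, (-0.11-0j), -0.08+0.00j], [0.02-0.00j, -1.58+0.00j, 0.30+0.00j, (2.47+0j), 1.74-0.00j], [(0.02-0j), -1.16+0.00j, (0.22+0j), (1.82+0j), (1.28-0j)]] + [[(-0.52-0j), (-0.05+0j), -0.73-0.00j, -0.17-0.00j, 0.11+0.00j], [-0.44-0.00j, (-0.04+0j), -0.62-0.00j, -0.14-0.00j, 0.09+0.00j], [(0.95+0j), 0.08-0.00j, 1.34+0.00j, 0.31+0.00j, (-0.2-0j)], [(-0.48-0j), -0.04+0.00j, (-0.67-0j), -0.15-0.00j, (0.1+0j)], [(0.12+0j), (0.01-0j), 0.17+0.00j, (0.04+0j), -0.02-0.00j]] + [[-0.01+0.00j, 0.00-0.00j, (-0+0j), -0j, (-0-0j)], [-0.00+0.00j, -0j, -0.00+0.00j, 0.00-0.00j, -0.00-0.00j], [(0.01-0j), (-0+0j), 0.00-0.00j, -0.00+0.00j, 0.00+0.00j], [-0.00+0.00j, -0j, (-0+0j), -0j, (-0-0j)], [-0j, -0.00+0.00j, 0.00-0.00j, (-0+0j), 0.00+0.00j]] + [[-0.00-0.07j, -0.27-0.06j, (-0.23-0.04j), -0.15+0.03j, (0.22-0.05j)], [-0.17+0.04j, 0.01+0.71j, 0.02+0.59j, (0.16+0.36j), -0.24-0.52j], [(-0.02+0.09j), 0.35+0.14j, (0.3+0.11j), (0.21-0j), (-0.31+0.01j)], [(0.01-0.1j), (-0.38-0.12j), (-0.33-0.1j), (-0.22+0.02j), (0.32-0.03j)], [(-0.16+0.16j), (0.5+0.79j), 0.43+0.66j, 0.43+0.30j, (-0.63-0.42j)]] + [[(-0+0.07j), (-0.27+0.06j), (-0.23+0.04j), -0.15-0.03j, 0.22+0.05j], [(-0.17-0.04j), (0.01-0.71j), 0.02-0.59j, (0.16-0.36j), (-0.24+0.52j)], [(-0.02-0.09j), 0.35-0.14j, (0.3-0.11j), 0.21+0.00j, -0.31-0.01j], [0.01+0.10j, (-0.38+0.12j), -0.33+0.10j, (-0.22-0.02j), (0.32+0.03j)], [(-0.16-0.16j), 0.50-0.79j, (0.43-0.66j), (0.43-0.3j), -0.63+0.42j]]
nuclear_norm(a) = 9.69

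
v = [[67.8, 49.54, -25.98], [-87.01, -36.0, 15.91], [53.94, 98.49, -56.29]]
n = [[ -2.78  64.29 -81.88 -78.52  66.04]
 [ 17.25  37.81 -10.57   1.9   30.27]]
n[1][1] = 37.81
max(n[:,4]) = 66.04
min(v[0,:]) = -25.98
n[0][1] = 64.29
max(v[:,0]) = 67.8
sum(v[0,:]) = 91.36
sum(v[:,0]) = 34.72999999999999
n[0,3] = -78.52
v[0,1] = 49.54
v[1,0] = -87.01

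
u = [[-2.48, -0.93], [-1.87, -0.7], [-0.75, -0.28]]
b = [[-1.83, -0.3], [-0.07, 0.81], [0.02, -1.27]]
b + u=[[-4.31, -1.23], [-1.94, 0.11], [-0.73, -1.55]]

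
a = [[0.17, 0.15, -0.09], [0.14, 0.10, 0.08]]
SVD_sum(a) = [[0.18,0.15,-0.02], [0.13,0.1,-0.02]] + [[-0.01, 0.00, -0.07], [0.01, -0.00, 0.1]]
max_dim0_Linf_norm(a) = 0.17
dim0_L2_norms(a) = [0.22, 0.18, 0.12]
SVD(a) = [[-0.82, -0.57],[-0.57, 0.82]] @ diag([0.2854186967820088, 0.11847433277828441]) @ [[-0.77, -0.63, 0.1],[0.15, -0.03, 0.99]]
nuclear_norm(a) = 0.40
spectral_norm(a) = 0.29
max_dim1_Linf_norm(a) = 0.17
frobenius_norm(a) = 0.31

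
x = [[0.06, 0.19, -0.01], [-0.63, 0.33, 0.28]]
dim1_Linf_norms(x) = [0.19, 0.63]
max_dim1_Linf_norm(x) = 0.63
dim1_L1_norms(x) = [0.26, 1.24]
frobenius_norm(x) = 0.79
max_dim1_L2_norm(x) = 0.76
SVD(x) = [[0.04, 1.0], [1.00, -0.04]] @ diag([0.7649154719341177, 0.1972417825811916]) @ [[-0.82, 0.44, 0.37],  [0.43, 0.89, -0.11]]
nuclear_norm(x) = 0.96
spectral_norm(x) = 0.76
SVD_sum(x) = [[-0.03,0.01,0.01], [-0.63,0.34,0.28]] + [[0.09,0.18,-0.02], [-0.00,-0.01,0.0]]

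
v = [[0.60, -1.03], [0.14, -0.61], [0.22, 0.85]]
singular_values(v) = [1.52, 0.53]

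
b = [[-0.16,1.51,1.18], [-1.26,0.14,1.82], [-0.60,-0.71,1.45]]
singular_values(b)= [2.94, 1.66, 0.41]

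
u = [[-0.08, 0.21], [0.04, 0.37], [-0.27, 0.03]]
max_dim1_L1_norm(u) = 0.41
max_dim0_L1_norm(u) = 0.61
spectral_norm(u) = 0.43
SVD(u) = [[-0.51, 0.21], [-0.85, -0.27], [-0.13, 0.94]] @ diag([0.4276682091145975, 0.2826657087669336]) @ [[0.1, -1.0],[-1.0, -0.10]]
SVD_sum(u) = [[-0.02,0.22], [-0.04,0.36], [-0.01,0.06]] + [[-0.06, -0.01], [0.08, 0.01], [-0.26, -0.03]]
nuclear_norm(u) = 0.71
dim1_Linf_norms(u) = [0.21, 0.37, 0.27]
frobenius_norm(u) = 0.51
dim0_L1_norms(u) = [0.39, 0.61]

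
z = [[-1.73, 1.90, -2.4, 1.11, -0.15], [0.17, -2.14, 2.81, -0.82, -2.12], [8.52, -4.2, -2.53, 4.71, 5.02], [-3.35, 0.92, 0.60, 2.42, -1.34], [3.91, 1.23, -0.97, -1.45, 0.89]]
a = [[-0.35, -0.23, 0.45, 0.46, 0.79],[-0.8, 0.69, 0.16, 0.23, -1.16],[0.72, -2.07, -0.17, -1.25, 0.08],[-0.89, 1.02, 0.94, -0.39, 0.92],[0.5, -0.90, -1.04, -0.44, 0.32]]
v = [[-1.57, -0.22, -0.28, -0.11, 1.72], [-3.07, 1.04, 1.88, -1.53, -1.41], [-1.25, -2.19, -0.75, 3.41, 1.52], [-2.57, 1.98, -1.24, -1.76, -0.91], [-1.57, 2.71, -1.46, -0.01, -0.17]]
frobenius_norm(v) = 8.53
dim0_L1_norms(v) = [10.03, 8.14, 5.61, 6.82, 5.73]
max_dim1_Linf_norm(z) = 8.52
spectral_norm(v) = 6.38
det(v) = -145.49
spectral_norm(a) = 3.25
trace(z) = -3.09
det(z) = 439.70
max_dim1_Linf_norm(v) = 3.41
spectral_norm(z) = 12.65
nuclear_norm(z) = 25.29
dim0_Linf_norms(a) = [0.89, 2.07, 1.04, 1.25, 1.16]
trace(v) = -3.21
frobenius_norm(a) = 4.04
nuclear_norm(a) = 7.61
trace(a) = 0.10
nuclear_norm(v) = 16.49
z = a @ v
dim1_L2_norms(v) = [2.36, 4.29, 4.57, 4.0, 3.46]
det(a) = -3.00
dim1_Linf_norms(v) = [1.72, 3.07, 3.41, 2.57, 2.71]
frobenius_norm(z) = 14.70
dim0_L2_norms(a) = [1.52, 2.58, 1.49, 1.47, 1.71]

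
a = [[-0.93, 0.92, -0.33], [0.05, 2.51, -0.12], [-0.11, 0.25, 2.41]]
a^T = [[-0.93, 0.05, -0.11], [0.92, 2.51, 0.25], [-0.33, -0.12, 2.41]]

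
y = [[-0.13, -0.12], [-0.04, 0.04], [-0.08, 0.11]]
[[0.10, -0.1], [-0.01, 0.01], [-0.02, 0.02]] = y @ [[-0.32, 0.35], [-0.46, 0.48]]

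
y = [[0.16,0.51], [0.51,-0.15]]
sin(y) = [[0.15, 0.49], [0.49, -0.14]]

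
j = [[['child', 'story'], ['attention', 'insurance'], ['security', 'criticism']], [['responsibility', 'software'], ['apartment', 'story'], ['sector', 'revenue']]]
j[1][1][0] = 'apartment'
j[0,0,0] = 'child'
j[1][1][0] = 'apartment'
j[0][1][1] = 'insurance'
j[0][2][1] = 'criticism'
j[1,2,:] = ['sector', 'revenue']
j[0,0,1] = 'story'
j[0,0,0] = 'child'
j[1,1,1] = 'story'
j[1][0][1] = 'software'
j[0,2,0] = 'security'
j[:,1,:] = [['attention', 'insurance'], ['apartment', 'story']]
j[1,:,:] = [['responsibility', 'software'], ['apartment', 'story'], ['sector', 'revenue']]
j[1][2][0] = 'sector'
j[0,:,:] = [['child', 'story'], ['attention', 'insurance'], ['security', 'criticism']]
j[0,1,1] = 'insurance'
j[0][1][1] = 'insurance'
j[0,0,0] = 'child'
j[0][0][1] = 'story'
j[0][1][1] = 'insurance'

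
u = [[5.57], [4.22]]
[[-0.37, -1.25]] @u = [[-7.34]]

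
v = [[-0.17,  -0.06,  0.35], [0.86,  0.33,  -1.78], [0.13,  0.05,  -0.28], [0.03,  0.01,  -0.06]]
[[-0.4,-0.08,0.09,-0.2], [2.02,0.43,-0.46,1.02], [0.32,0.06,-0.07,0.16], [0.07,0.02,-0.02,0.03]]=v @ [[0.20, 0.57, -0.70, 0.6], [0.38, 0.03, 0.12, 0.13], [-0.97, 0.04, -0.06, -0.26]]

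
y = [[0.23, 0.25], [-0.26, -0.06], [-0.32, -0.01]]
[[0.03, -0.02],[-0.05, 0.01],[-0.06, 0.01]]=y @ [[0.2,-0.03], [-0.05,-0.07]]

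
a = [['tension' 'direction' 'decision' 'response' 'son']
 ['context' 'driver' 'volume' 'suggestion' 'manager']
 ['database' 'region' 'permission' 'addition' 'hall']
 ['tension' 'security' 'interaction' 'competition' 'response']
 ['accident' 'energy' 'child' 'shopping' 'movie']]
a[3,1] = 'security'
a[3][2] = 'interaction'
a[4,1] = 'energy'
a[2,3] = 'addition'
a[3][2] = 'interaction'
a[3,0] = 'tension'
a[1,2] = 'volume'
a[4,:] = ['accident', 'energy', 'child', 'shopping', 'movie']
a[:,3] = ['response', 'suggestion', 'addition', 'competition', 'shopping']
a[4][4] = 'movie'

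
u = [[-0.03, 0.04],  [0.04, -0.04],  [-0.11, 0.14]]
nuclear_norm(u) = 0.20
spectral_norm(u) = 0.19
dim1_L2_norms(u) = [0.05, 0.06, 0.18]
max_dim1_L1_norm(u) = 0.25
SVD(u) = [[-0.26, -0.23],[0.29, -0.94],[-0.92, -0.23]] @ diag([0.1932772573240639, 0.006625843439714036]) @ [[0.62, -0.78], [-0.78, -0.62]]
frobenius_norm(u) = 0.19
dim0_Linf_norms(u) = [0.11, 0.14]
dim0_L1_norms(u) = [0.18, 0.22]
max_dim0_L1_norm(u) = 0.22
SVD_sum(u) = [[-0.03,  0.04], [0.04,  -0.04], [-0.11,  0.14]] + [[0.00, 0.0], [0.0, 0.0], [0.0, 0.0]]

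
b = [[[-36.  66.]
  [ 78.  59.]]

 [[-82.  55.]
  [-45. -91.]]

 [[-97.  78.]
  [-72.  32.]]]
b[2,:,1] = [78.0, 32.0]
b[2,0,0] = -97.0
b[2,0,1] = 78.0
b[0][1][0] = 78.0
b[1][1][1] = -91.0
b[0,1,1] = 59.0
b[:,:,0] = [[-36.0, 78.0], [-82.0, -45.0], [-97.0, -72.0]]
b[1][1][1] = -91.0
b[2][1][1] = 32.0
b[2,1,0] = -72.0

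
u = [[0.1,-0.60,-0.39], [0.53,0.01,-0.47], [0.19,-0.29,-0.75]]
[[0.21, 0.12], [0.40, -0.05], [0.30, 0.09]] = u @ [[0.58, -0.19], [-0.11, -0.16], [-0.21, -0.11]]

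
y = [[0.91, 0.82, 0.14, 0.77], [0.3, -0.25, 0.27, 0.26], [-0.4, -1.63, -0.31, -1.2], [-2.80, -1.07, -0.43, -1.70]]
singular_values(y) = [4.09, 1.41, 0.36, 0.0]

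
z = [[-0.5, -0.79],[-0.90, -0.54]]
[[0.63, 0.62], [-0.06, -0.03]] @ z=[[-0.87,-0.83], [0.06,0.06]]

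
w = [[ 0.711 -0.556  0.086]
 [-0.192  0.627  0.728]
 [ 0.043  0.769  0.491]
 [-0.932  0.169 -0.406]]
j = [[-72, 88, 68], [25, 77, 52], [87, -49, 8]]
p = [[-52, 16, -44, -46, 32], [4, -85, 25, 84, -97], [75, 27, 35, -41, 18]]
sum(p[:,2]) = 16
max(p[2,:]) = 75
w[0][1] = -0.556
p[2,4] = 18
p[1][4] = -97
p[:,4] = [32, -97, 18]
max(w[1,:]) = 0.728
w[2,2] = 0.491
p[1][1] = -85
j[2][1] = -49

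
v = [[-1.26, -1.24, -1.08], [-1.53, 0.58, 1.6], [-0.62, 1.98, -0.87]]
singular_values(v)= [2.5, 2.12, 1.96]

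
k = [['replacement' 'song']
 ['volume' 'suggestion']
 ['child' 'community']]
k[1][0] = 'volume'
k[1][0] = 'volume'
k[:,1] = ['song', 'suggestion', 'community']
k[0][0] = 'replacement'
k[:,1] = ['song', 'suggestion', 'community']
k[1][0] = 'volume'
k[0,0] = 'replacement'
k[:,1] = ['song', 'suggestion', 'community']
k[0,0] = 'replacement'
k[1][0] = 'volume'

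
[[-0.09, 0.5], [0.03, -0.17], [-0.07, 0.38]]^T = [[-0.09, 0.03, -0.07], [0.50, -0.17, 0.38]]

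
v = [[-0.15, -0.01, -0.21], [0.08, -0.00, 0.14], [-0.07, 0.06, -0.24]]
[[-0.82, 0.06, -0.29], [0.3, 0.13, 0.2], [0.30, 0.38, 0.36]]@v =[[0.15,  -0.01,  0.25],[-0.05,  0.01,  -0.09],[-0.04,  0.02,  -0.1]]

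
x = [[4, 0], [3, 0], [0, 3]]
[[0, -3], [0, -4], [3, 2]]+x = [[4, -3], [3, -4], [3, 5]]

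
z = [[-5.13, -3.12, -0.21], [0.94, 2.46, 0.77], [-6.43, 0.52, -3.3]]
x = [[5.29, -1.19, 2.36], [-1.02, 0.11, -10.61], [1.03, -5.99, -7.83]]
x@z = [[-43.43, -18.2, -9.82], [73.56, -2.06, 35.31], [39.43, -22.02, 21.01]]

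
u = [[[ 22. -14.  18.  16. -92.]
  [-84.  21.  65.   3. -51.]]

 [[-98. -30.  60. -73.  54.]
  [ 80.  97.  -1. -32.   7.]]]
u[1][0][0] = -98.0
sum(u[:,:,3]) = -86.0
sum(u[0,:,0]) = -62.0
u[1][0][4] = 54.0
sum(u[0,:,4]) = -143.0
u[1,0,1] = -30.0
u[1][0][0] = -98.0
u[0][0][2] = 18.0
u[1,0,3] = -73.0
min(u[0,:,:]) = -92.0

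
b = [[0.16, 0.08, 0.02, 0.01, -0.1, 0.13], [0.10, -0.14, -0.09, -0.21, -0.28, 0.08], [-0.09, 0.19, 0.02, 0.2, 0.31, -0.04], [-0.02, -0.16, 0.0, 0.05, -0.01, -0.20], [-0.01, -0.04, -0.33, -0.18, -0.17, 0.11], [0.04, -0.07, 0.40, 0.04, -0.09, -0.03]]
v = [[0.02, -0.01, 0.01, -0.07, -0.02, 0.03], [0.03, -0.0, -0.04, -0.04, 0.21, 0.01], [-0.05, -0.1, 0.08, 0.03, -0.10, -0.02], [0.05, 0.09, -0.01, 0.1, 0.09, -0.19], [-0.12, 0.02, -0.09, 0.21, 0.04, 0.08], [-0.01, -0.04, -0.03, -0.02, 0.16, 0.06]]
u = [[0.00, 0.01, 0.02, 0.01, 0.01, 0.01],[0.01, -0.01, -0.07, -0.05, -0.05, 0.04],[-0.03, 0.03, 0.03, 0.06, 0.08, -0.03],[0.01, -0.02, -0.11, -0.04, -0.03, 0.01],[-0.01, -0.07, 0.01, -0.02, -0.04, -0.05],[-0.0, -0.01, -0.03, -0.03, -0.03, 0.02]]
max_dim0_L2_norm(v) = 0.3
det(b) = 0.00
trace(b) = -0.11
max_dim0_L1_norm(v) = 0.62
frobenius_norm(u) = 0.23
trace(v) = 0.30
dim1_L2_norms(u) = [0.03, 0.11, 0.12, 0.12, 0.1, 0.06]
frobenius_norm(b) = 0.92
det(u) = -0.00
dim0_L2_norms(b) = [0.21, 0.31, 0.53, 0.35, 0.47, 0.28]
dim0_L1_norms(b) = [0.42, 0.68, 0.86, 0.69, 0.96, 0.59]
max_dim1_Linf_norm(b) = 0.4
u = v @ b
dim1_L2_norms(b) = [0.24, 0.41, 0.43, 0.26, 0.43, 0.42]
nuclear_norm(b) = 1.67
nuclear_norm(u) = 0.39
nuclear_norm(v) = 0.97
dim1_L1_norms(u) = [0.06, 0.23, 0.26, 0.22, 0.2, 0.12]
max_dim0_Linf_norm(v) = 0.21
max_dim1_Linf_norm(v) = 0.21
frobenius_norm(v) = 0.51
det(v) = 0.00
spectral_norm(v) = 0.32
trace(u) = -0.04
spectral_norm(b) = 0.68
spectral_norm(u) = 0.20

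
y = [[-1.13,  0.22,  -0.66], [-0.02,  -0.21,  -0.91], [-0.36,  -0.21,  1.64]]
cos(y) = [[0.34, 0.07, 0.18], [-0.14, 0.90, 0.48], [0.05, 0.14, -0.17]]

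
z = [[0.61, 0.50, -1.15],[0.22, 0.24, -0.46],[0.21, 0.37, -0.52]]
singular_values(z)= [1.64, 0.14, 0.0]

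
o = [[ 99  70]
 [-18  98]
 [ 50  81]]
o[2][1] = 81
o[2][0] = 50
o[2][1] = 81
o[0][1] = 70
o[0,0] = 99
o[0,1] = 70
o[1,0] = -18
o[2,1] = 81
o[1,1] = 98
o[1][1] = 98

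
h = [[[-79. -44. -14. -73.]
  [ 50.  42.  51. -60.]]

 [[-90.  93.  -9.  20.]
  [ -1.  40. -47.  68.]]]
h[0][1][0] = 50.0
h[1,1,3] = 68.0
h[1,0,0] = -90.0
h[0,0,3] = -73.0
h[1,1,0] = -1.0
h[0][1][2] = 51.0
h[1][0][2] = -9.0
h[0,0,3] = -73.0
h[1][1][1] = 40.0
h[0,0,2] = -14.0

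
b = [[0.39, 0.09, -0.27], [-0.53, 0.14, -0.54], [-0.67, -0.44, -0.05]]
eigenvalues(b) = [-0.58, 0.42, 0.64]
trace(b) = 0.48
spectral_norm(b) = 1.01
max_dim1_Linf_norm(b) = 0.67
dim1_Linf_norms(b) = [0.39, 0.54, 0.67]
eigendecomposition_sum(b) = [[-0.07, -0.03, -0.07], [-0.31, -0.16, -0.32], [-0.34, -0.17, -0.35]] + [[0.20, -0.30, 0.23], [-0.21, 0.31, -0.24], [-0.09, 0.13, -0.10]] + [[0.25, 0.42, -0.43], [-0.01, -0.02, 0.02], [-0.24, -0.40, 0.40]]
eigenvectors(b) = [[0.14, 0.66, -0.73], [0.66, -0.69, 0.03], [0.74, -0.29, 0.69]]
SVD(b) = [[-0.31,  -0.5,  0.81],[0.59,  -0.77,  -0.25],[0.74,  0.40,  0.53]] @ diag([1.0096876231055099, 0.62587867241871, 0.242913135007022]) @ [[-0.92,-0.27,-0.27],[-0.09,-0.53,0.84],[0.37,-0.81,-0.46]]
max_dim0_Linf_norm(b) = 0.67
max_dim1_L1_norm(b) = 1.21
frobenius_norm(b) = 1.21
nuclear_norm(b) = 1.88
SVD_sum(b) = [[0.29, 0.08, 0.08], [-0.55, -0.16, -0.16], [-0.69, -0.2, -0.2]] + [[0.03, 0.16, -0.26], [0.05, 0.25, -0.41], [-0.02, -0.13, 0.21]] + [[0.07,-0.16,-0.09],[-0.02,0.05,0.03],[0.05,-0.10,-0.06]]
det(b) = -0.15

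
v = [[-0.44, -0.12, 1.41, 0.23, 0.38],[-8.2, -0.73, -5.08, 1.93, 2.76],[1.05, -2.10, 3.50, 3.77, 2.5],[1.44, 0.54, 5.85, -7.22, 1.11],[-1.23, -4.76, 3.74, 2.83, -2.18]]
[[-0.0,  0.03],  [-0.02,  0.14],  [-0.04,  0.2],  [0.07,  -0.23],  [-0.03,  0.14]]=v @ [[0.0, -0.01], [-0.00, 0.00], [-0.0, 0.01], [-0.01, 0.04], [-0.0, 0.01]]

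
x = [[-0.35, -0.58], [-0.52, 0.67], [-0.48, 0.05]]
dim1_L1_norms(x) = [0.93, 1.19, 0.53]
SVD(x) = [[0.32, 0.84], [-0.89, 0.12], [-0.31, 0.53]] @ diag([0.9454427718965263, 0.7191925785689204]) @ [[0.53, -0.85], [-0.85, -0.53]]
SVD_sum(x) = [[0.16, -0.26], [-0.45, 0.72], [-0.16, 0.25]] + [[-0.51, -0.32], [-0.07, -0.05], [-0.32, -0.2]]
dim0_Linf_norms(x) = [0.52, 0.67]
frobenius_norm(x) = 1.19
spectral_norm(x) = 0.95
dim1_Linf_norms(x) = [0.58, 0.67, 0.48]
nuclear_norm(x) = 1.66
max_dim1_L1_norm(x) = 1.19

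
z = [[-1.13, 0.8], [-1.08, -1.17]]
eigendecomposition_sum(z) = [[-0.56+0.48j, (0.4+0.49j)], [(-0.54-0.67j), (-0.58+0.45j)]] + [[-0.56-0.48j, (0.4-0.49j)], [(-0.54+0.67j), (-0.58-0.45j)]]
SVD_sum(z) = [[-0.51,  -0.29], [-1.32,  -0.74]] + [[-0.62, 1.09], [0.24, -0.43]]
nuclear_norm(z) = 2.97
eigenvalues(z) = [(-1.15+0.93j), (-1.15-0.93j)]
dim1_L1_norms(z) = [1.93, 2.25]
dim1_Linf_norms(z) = [1.13, 1.17]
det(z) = 2.19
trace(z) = -2.30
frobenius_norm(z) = 2.11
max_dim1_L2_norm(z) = 1.59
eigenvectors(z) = [[(-0.01-0.65j), (-0.01+0.65j)],[(0.76+0j), (0.76-0j)]]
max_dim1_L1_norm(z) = 2.25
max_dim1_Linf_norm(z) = 1.17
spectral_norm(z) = 1.63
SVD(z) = [[-0.36, -0.93], [-0.93, 0.36]] @ diag([1.6267159398132414, 1.3438732273386218]) @ [[0.87,0.49], [0.49,-0.87]]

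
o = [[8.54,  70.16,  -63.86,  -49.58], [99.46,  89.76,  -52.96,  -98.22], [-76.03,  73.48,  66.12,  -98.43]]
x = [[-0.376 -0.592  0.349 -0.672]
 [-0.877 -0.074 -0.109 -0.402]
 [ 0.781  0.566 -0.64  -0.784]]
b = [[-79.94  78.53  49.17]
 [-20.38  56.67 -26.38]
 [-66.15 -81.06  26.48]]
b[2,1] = -81.06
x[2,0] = 0.781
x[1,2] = -0.109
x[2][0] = 0.781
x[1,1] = -0.074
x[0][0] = -0.376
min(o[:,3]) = -98.43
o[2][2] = 66.12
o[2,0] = -76.03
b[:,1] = [78.53, 56.67, -81.06]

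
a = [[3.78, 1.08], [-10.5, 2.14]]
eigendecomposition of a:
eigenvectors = [[(-0.07-0.3j), -0.07+0.30j],[(0.95+0j), (0.95-0j)]]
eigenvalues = [(2.96+3.27j), (2.96-3.27j)]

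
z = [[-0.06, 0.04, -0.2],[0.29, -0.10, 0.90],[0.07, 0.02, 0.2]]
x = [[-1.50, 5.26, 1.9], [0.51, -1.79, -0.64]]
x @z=[[1.75, -0.55, 5.41],[-0.59, 0.19, -1.84]]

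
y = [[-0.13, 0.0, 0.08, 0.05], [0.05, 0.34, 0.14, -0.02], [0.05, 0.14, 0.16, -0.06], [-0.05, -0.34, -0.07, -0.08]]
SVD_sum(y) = [[0.0, 0.01, 0.0, 0.00], [0.06, 0.34, 0.14, 0.01], [0.03, 0.18, 0.07, 0.01], [-0.05, -0.32, -0.13, -0.01]] + [[-0.11, -0.02, 0.10, 0.01], [-0.0, -0.0, 0.0, 0.0], [-0.03, -0.01, 0.03, 0.0], [-0.03, -0.01, 0.02, 0.00]] + [[-0.02, 0.01, -0.03, 0.04], [0.01, -0.01, 0.01, -0.02], [0.05, -0.03, 0.05, -0.08], [0.03, -0.02, 0.04, -0.06]] + [[-0.00, 0.0, -0.0, -0.00],[-0.01, 0.01, -0.01, -0.01],[0.01, -0.0, 0.01, 0.01],[-0.01, 0.0, -0.01, -0.01]]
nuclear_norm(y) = 0.89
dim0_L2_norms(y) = [0.16, 0.5, 0.24, 0.11]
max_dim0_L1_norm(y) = 0.82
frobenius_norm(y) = 0.59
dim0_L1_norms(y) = [0.28, 0.82, 0.45, 0.21]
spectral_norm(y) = 0.54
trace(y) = 0.29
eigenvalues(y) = [(0.45+0j), (0.07+0j), (-0.11+0.02j), (-0.11-0.02j)]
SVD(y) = [[0.02, -0.94, 0.35, 0.02], [0.68, -0.03, -0.16, 0.71], [0.35, -0.28, -0.73, -0.51], [-0.64, -0.22, -0.56, 0.48]] @ diag([0.543337024096689, 0.161814325949176, 0.14911784445190773, 0.031062366770493312]) @ [[0.15,0.92,0.37,0.03], [0.72,0.15,-0.67,-0.08], [-0.42,0.23,-0.48,0.74], [-0.53,0.28,-0.43,-0.67]]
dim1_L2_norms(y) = [0.16, 0.37, 0.23, 0.36]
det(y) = 0.00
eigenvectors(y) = [[(-0.02+0j), (-0.39+0j), 0.88+0.00j, 0.88-0.00j], [-0.71+0.00j, (0.4+0j), (-0.06-0.01j), (-0.06+0.01j)], [(-0.46+0j), (-0.7+0j), (-0.05+0.06j), -0.05-0.06j], [(0.52+0j), -0.45+0.00j, (0.38+0.28j), 0.38-0.28j]]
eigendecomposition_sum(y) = [[0.00+0.00j, 0.01+0.00j, 0j, (-0+0j)], [(0.04+0j), 0.31+0.00j, 0.17+0.00j, -0.03+0.00j], [0.03+0.00j, (0.2+0j), 0.11+0.00j, -0.02+0.00j], [(-0.03+0j), (-0.23-0j), -0.13+0.00j, 0.02-0.00j]] + [[0j, -0.02-0.00j, 0.03+0.00j, (-0.01-0j)],[(-0+0j), (0.02+0j), -0.03+0.00j, 0.01+0.00j],[0.01+0.00j, (-0.04-0j), (0.05+0j), -0.01-0.00j],[0.00+0.00j, (-0.03-0j), (0.03+0j), (-0.01-0j)]] + [[-0.07-0.06j,(0.01+0.14j),0.02-0.01j,(0.03+0.18j)], [0.00+0.01j,0.00-0.01j,(-0+0j),-0.00-0.01j], [(0.01-0j),(-0.01-0.01j),(-0+0j),-0.01-0.01j], [(-0.01-0.05j),(-0.04+0.06j),0.01+0.01j,-0.05+0.09j]] + [[(-0.07+0.06j), (0.01-0.14j), 0.02+0.01j, 0.03-0.18j], [0.00-0.01j, 0.01j, -0.00-0.00j, (-0+0.01j)], [0.01+0.00j, -0.01+0.01j, -0.00-0.00j, (-0.01+0.01j)], [-0.01+0.05j, -0.04-0.06j, (0.01-0.01j), -0.05-0.09j]]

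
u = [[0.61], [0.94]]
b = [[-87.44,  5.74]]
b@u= [[-47.94]]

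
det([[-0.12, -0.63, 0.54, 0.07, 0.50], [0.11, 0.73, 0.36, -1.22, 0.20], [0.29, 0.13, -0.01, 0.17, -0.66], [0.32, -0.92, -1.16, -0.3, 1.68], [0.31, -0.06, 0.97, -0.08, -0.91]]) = -0.106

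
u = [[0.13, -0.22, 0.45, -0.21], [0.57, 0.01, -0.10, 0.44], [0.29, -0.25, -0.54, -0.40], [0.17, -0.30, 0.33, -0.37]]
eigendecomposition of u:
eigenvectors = [[(-0.34+0j), (-0.01-0.41j), (-0.01+0.41j), -0.33+0.00j], [(0.47+0j), -0.76+0.00j, (-0.76-0j), (-0.83+0j)], [0.79+0.00j, (0.19-0.08j), 0.19+0.08j, -0.11+0.00j], [(-0.17+0j), 0.11-0.45j, 0.11+0.45j, 0.43+0.00j]]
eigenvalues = [(-0.73+0j), (-0.02+0.56j), (-0.02-0.56j), (-0+0j)]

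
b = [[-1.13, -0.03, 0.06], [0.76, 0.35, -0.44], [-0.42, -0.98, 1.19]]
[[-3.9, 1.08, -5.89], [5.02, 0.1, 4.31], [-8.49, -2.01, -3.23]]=b@[[3.22,-1.03,5.22], [5.10,1.79,3.24], [-1.8,-0.58,1.8]]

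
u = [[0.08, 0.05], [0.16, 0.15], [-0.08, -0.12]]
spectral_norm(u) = 0.28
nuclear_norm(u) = 0.31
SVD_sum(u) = [[0.06, 0.07], [0.15, 0.16], [-0.1, -0.10]] + [[0.02,-0.02], [0.01,-0.01], [0.02,-0.02]]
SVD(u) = [[-0.33, 0.61],[-0.79, 0.24],[0.51, 0.76]] @ diag([0.2765923432077049, 0.03600938320592502]) @ [[-0.70, -0.71], [0.71, -0.70]]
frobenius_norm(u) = 0.28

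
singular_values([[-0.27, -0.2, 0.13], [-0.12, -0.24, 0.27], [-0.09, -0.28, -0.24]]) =[0.52, 0.37, 0.13]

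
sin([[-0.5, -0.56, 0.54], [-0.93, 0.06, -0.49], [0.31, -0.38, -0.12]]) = [[-0.42, -0.48, 0.46], [-0.78, 0.05, -0.46], [0.28, -0.34, -0.14]]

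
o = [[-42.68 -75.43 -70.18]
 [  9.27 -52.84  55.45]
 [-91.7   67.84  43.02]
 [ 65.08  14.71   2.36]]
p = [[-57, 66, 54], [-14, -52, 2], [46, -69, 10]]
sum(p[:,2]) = 66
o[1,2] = 55.45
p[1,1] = -52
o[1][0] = 9.27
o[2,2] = 43.02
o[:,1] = [-75.43, -52.84, 67.84, 14.71]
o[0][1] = -75.43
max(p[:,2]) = 54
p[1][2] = 2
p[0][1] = 66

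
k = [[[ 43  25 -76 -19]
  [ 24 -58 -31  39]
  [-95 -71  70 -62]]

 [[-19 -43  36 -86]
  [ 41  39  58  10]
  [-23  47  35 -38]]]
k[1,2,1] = 47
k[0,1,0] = 24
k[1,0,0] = -19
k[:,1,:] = [[24, -58, -31, 39], [41, 39, 58, 10]]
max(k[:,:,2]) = 70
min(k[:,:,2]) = -76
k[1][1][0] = 41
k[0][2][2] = 70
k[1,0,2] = 36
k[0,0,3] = -19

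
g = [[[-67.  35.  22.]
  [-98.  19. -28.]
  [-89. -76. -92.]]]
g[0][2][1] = -76.0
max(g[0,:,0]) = -67.0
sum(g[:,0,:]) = -10.0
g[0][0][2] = 22.0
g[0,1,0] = -98.0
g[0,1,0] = -98.0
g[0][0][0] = -67.0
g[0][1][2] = -28.0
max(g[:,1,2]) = -28.0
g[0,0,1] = 35.0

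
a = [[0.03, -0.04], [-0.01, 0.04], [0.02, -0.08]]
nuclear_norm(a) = 0.12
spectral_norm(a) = 0.10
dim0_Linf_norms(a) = [0.03, 0.08]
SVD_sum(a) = [[0.02, -0.04], [-0.01, 0.04], [0.03, -0.08]] + [[0.01, 0.00], [0.00, 0.00], [-0.01, -0.0]]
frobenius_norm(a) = 0.10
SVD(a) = [[0.46, 0.89], [-0.4, 0.21], [0.79, -0.41]] @ diag([0.10344545156544262, 0.017292731144086602]) @ [[0.33, -0.95], [0.95, 0.33]]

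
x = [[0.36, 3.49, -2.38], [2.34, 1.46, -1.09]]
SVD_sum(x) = [[1.30, 3.21, -2.23], [0.77, 1.92, -1.33]] + [[-0.94,  0.28,  -0.15],[1.57,  -0.46,  0.24]]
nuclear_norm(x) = 6.73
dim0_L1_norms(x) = [2.7, 4.95, 3.47]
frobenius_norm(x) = 5.17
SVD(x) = [[-0.86, -0.51], [-0.51, 0.86]] @ diag([4.803406505445341, 1.9226767652014132]) @ [[-0.31,  -0.78,  0.54],  [0.95,  -0.28,  0.15]]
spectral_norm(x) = 4.80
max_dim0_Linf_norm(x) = 3.49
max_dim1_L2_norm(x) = 4.24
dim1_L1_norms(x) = [6.23, 4.89]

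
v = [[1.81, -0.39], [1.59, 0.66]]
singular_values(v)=[2.41, 0.75]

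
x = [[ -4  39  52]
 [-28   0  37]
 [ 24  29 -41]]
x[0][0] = -4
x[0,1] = 39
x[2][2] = -41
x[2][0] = 24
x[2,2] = -41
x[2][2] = -41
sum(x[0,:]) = 87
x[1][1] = 0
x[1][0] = -28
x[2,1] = 29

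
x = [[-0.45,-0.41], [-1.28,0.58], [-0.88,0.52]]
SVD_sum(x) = [[-0.22, 0.1], [-1.28, 0.57], [-0.93, 0.41]] + [[-0.23, -0.51], [0.0, 0.01], [0.05, 0.11]]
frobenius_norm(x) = 1.84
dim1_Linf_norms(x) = [0.45, 1.28, 0.88]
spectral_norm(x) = 1.75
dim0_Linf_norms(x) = [1.28, 0.58]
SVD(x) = [[-0.14, 0.98], [-0.8, -0.02], [-0.58, -0.21]] @ diag([1.7508581969160077, 0.569820650987683]) @ [[0.91, -0.41], [-0.41, -0.91]]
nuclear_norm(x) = 2.32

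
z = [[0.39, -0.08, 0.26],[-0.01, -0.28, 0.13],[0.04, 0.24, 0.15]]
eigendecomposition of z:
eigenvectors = [[0.99, -0.73, 0.25], [0.01, 0.2, 0.87], [0.15, 0.65, -0.44]]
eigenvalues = [0.43, 0.18, -0.35]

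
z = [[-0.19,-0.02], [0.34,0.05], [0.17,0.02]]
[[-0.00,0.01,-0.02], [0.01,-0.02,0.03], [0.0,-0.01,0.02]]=z@[[0.03, -0.05, 0.11], [-0.06, -0.1, -0.09]]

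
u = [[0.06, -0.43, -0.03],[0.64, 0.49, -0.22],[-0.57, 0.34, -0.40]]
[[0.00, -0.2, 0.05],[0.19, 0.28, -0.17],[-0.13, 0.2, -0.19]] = u @ [[0.26, 0.03, -0.02],[0.03, 0.47, -0.15],[-0.02, -0.15, 0.37]]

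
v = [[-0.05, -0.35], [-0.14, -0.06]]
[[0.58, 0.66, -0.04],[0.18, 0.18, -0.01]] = v @ [[-0.61, -0.49, 0.03], [-1.56, -1.83, 0.10]]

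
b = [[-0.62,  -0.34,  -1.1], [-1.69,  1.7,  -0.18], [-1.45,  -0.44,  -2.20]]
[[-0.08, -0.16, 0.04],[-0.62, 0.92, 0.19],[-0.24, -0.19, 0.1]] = b @ [[0.39, 0.01, -0.15], [0.01, 0.55, -0.03], [-0.15, -0.03, 0.06]]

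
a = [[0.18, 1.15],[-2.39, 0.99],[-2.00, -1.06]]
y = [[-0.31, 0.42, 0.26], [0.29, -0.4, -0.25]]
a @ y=[[0.28, -0.38, -0.24], [1.03, -1.40, -0.87], [0.31, -0.42, -0.26]]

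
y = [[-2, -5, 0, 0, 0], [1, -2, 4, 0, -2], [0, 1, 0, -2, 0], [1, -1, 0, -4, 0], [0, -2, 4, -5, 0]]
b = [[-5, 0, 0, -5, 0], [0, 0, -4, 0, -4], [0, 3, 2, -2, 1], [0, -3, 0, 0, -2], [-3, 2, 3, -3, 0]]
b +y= [[-7, -5, 0, -5, 0], [1, -2, 0, 0, -6], [0, 4, 2, -4, 1], [1, -4, 0, -4, -2], [-3, 0, 7, -8, 0]]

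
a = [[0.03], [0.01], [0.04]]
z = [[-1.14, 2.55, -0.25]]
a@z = [[-0.03, 0.08, -0.01], [-0.01, 0.03, -0.0], [-0.05, 0.1, -0.01]]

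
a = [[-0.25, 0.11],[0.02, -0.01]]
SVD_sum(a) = [[-0.25, 0.11],[0.02, -0.01]] + [[-0.00, -0.0], [-0.00, -0.0]]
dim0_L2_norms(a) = [0.25, 0.11]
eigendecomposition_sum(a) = [[-0.25,0.11], [0.02,-0.01]] + [[-0.0,  -0.00], [-0.00,  -0.00]]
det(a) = 0.00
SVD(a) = [[-1.0, 0.08], [0.08, 1.00]] @ diag([0.2740416055615379, 0.0010947242824142366]) @ [[0.92,-0.40],[-0.40,-0.92]]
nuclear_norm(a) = 0.28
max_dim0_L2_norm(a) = 0.25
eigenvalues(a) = [-0.26, -0.0]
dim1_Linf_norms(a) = [0.25, 0.02]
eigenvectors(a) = [[-1.00,  -0.40], [0.08,  -0.91]]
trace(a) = -0.26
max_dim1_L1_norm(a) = 0.36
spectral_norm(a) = 0.27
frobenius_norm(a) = 0.27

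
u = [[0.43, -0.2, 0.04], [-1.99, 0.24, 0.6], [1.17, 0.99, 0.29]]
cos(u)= [[0.71, 0.04, 0.04],[0.26, 0.52, -0.1],[0.50, -0.12, 0.67]]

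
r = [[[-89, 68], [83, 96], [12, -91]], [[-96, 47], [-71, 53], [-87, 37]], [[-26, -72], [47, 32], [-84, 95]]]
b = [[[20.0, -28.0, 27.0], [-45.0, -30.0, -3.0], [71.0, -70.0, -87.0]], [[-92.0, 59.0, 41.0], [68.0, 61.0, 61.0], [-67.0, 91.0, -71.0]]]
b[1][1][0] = 68.0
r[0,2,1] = -91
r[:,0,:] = [[-89, 68], [-96, 47], [-26, -72]]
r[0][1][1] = 96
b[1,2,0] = -67.0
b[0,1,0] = -45.0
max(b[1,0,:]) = 59.0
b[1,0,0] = -92.0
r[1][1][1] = 53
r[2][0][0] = -26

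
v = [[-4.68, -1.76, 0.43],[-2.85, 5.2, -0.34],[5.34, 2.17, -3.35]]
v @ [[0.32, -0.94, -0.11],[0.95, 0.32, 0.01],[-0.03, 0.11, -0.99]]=[[-3.18, 3.88, 0.07], [4.04, 4.31, 0.70], [3.87, -4.69, 2.75]]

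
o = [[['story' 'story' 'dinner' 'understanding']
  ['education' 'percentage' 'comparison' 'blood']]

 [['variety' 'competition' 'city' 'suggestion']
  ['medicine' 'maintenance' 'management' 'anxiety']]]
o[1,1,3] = 'anxiety'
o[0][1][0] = 'education'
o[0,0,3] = 'understanding'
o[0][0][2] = 'dinner'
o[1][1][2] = 'management'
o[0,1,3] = 'blood'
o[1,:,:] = [['variety', 'competition', 'city', 'suggestion'], ['medicine', 'maintenance', 'management', 'anxiety']]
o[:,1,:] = [['education', 'percentage', 'comparison', 'blood'], ['medicine', 'maintenance', 'management', 'anxiety']]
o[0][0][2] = 'dinner'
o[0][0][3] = 'understanding'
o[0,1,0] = 'education'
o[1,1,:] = ['medicine', 'maintenance', 'management', 'anxiety']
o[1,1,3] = 'anxiety'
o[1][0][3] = 'suggestion'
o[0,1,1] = 'percentage'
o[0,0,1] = 'story'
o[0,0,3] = 'understanding'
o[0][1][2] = 'comparison'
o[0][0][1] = 'story'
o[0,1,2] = 'comparison'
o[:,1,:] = [['education', 'percentage', 'comparison', 'blood'], ['medicine', 'maintenance', 'management', 'anxiety']]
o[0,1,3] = 'blood'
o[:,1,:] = [['education', 'percentage', 'comparison', 'blood'], ['medicine', 'maintenance', 'management', 'anxiety']]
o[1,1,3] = 'anxiety'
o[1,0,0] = 'variety'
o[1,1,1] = 'maintenance'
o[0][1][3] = 'blood'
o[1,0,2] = 'city'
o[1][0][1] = 'competition'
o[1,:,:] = [['variety', 'competition', 'city', 'suggestion'], ['medicine', 'maintenance', 'management', 'anxiety']]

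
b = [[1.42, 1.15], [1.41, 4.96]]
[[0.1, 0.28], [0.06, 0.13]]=b@[[0.08, 0.23], [-0.01, -0.04]]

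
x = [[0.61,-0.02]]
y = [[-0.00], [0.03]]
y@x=[[0.00, 0.00], [0.02, -0.0]]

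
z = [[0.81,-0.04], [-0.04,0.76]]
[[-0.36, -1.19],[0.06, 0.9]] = z @ [[-0.44, -1.41], [0.06, 1.11]]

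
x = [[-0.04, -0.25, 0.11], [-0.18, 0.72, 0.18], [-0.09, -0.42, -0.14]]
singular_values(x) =[0.9, 0.19, 0.16]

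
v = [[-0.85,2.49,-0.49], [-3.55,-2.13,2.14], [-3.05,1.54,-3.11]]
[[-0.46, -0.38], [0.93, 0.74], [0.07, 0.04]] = v @ [[-0.13, -0.10], [-0.23, -0.19], [-0.01, -0.01]]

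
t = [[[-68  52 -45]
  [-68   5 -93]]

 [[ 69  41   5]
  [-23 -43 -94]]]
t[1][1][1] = -43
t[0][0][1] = 52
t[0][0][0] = -68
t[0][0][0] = -68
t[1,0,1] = 41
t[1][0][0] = 69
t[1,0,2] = 5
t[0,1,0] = -68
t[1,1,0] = -23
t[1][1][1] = -43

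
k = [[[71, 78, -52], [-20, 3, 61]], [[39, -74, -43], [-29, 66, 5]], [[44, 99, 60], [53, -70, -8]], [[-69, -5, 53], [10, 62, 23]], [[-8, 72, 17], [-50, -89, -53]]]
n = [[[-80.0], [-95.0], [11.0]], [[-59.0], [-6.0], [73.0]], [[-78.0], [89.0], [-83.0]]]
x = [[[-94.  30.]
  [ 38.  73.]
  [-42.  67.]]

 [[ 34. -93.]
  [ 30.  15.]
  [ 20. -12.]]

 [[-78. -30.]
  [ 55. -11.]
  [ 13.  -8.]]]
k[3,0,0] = -69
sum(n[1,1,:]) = -6.0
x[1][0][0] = 34.0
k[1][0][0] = 39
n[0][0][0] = -80.0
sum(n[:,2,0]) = 1.0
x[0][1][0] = 38.0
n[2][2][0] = -83.0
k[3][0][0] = -69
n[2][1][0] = 89.0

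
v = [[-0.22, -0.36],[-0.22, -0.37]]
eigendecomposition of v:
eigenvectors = [[0.86,0.7], [-0.51,0.71]]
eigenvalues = [-0.0, -0.59]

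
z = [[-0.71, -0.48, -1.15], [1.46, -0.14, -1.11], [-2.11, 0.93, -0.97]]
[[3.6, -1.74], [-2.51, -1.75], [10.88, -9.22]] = z @ [[-3.14,  0.72], [2.32,  -4.99], [-2.16,  3.15]]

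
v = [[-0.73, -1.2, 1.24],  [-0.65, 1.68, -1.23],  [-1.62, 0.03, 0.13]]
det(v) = 0.672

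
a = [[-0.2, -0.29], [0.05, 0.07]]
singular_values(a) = [0.36, 0.0]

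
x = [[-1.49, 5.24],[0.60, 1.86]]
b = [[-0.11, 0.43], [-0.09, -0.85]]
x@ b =[[-0.31, -5.09], [-0.23, -1.32]]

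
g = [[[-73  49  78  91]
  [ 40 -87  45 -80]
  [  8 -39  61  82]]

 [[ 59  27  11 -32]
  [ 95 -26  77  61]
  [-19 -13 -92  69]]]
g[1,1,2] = 77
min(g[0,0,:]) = -73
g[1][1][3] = 61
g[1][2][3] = 69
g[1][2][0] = -19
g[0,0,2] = 78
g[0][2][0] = 8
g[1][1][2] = 77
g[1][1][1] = -26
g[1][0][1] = 27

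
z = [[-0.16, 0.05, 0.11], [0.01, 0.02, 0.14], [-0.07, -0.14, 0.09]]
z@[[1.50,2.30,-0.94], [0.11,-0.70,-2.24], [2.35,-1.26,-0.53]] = [[0.02, -0.54, -0.02], [0.35, -0.17, -0.13], [0.09, -0.18, 0.33]]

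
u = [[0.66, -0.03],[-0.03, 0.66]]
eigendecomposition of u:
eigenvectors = [[0.71, 0.71],[-0.71, 0.71]]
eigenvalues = [0.69, 0.63]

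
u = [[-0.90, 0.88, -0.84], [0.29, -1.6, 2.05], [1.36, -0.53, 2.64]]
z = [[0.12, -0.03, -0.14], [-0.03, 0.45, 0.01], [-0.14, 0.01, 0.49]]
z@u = [[-0.31, 0.23, -0.53],[0.17, -0.75, 0.97],[0.80, -0.40, 1.43]]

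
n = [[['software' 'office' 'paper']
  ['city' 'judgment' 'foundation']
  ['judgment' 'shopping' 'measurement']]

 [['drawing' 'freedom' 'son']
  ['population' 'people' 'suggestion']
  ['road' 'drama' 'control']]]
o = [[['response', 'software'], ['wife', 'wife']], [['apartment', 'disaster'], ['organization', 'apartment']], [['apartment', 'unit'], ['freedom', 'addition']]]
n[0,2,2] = 'measurement'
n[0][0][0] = 'software'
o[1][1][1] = 'apartment'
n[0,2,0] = 'judgment'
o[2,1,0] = 'freedom'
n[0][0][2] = 'paper'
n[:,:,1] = [['office', 'judgment', 'shopping'], ['freedom', 'people', 'drama']]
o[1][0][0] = 'apartment'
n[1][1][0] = 'population'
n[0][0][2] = 'paper'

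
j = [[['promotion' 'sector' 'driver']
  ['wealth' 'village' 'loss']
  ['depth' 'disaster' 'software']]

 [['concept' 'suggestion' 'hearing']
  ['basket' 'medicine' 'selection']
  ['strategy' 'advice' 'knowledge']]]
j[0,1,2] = 'loss'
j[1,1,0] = 'basket'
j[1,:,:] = [['concept', 'suggestion', 'hearing'], ['basket', 'medicine', 'selection'], ['strategy', 'advice', 'knowledge']]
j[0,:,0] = ['promotion', 'wealth', 'depth']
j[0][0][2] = 'driver'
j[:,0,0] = ['promotion', 'concept']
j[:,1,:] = [['wealth', 'village', 'loss'], ['basket', 'medicine', 'selection']]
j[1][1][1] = 'medicine'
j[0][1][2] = 'loss'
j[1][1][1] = 'medicine'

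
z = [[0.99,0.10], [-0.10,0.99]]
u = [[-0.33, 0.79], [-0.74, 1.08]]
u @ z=[[-0.41,0.75], [-0.84,1.00]]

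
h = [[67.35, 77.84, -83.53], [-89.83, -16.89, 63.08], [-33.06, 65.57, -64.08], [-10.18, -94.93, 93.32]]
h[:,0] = [67.35, -89.83, -33.06, -10.18]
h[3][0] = -10.18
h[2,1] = 65.57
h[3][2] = 93.32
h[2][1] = 65.57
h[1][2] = 63.08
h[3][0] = -10.18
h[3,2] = 93.32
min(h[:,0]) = -89.83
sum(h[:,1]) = 31.58999999999999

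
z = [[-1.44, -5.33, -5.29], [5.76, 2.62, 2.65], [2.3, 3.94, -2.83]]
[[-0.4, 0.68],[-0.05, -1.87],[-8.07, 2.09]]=z @ [[-0.06, -0.3], [-1.13, 0.39], [1.23, -0.44]]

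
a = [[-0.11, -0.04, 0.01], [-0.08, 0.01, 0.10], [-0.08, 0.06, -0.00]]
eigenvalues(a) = [0.1, -0.11, -0.09]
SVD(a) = [[-0.59, 0.53, -0.61], [-0.68, -0.74, 0.01], [-0.44, 0.42, 0.80]] @ diag([0.17118406068278513, 0.0759752429484696, 0.0722757208685846]) @ [[0.90,-0.06,-0.43], [-0.43,-0.05,-0.9], [0.03,1.00,-0.07]]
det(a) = 0.00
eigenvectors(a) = [[-0.12, 0.81, 0.69], [0.8, 0.06, -0.15], [0.59, 0.58, 0.7]]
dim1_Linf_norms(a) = [0.11, 0.1, 0.08]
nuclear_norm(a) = 0.32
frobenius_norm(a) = 0.20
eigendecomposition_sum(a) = [[0.01, -0.01, -0.01], [-0.04, 0.05, 0.05], [-0.03, 0.04, 0.04]] + [[-0.23, -0.17, 0.19], [-0.02, -0.01, 0.01], [-0.16, -0.12, 0.13]] + [[0.11,0.14,-0.17],[-0.02,-0.03,0.04],[0.11,0.14,-0.17]]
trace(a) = -0.10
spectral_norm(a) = 0.17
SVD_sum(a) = [[-0.09, 0.01, 0.04],[-0.10, 0.01, 0.05],[-0.07, 0.00, 0.03]] + [[-0.02,-0.0,-0.04],[0.02,0.0,0.05],[-0.01,-0.0,-0.03]] + [[-0.00, -0.04, 0.00],[0.00, 0.00, -0.00],[0.0, 0.06, -0.0]]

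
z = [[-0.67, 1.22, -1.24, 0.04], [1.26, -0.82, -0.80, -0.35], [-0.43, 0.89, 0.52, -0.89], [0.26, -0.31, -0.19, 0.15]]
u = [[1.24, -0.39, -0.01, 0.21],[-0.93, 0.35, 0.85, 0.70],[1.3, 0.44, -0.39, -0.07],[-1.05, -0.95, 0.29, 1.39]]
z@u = [[-3.62, 0.1, 1.54, 0.86], [1.65, -0.80, -0.5, -0.74], [0.25, 1.55, 0.30, -0.74], [0.21, -0.44, -0.15, 0.06]]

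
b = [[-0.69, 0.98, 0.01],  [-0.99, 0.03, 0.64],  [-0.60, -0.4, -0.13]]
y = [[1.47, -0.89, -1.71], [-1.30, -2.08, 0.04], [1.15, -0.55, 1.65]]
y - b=[[2.16, -1.87, -1.72], [-0.31, -2.11, -0.6], [1.75, -0.15, 1.78]]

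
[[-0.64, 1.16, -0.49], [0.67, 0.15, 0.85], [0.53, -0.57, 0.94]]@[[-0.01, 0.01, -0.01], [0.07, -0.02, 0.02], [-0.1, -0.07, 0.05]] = [[0.14,0.00,0.01], [-0.08,-0.06,0.04], [-0.14,-0.05,0.03]]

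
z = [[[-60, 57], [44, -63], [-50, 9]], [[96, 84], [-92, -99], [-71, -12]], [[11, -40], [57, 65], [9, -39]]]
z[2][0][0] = 11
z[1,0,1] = 84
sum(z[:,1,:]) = -88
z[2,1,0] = 57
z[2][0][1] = -40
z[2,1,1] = 65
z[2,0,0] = 11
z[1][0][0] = 96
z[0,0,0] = -60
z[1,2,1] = -12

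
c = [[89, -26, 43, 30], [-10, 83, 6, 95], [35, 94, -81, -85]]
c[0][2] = 43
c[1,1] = 83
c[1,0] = -10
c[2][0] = 35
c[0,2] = 43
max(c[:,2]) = 43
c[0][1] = -26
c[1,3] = 95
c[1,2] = 6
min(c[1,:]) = -10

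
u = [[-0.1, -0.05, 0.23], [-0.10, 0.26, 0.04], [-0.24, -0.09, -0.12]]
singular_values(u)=[0.29, 0.28, 0.25]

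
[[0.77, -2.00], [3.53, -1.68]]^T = [[0.77, 3.53], [-2.0, -1.68]]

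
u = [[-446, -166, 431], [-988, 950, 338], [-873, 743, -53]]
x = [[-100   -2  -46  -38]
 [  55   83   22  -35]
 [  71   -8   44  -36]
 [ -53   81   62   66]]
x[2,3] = -36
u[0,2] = 431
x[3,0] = -53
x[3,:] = [-53, 81, 62, 66]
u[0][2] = 431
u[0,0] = -446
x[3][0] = -53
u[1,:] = [-988, 950, 338]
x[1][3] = -35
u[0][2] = 431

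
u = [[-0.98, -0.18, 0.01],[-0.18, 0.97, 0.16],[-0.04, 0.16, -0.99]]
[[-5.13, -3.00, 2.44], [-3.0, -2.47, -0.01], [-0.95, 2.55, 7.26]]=u @ [[5.63, 3.3, -2.69],  [-2.11, -1.45, 0.67],  [0.39, -2.94, -7.12]]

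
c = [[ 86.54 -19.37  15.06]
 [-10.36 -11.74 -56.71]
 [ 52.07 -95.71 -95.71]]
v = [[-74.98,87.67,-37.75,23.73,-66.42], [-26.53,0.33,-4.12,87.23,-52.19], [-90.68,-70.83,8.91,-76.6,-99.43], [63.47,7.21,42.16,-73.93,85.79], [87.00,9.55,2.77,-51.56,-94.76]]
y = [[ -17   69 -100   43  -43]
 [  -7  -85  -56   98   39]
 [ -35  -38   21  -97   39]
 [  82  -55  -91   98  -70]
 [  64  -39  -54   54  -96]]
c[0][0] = 86.54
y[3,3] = 98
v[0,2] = -37.75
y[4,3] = 54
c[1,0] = -10.36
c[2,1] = -95.71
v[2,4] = -99.43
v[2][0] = -90.68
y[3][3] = 98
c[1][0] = -10.36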